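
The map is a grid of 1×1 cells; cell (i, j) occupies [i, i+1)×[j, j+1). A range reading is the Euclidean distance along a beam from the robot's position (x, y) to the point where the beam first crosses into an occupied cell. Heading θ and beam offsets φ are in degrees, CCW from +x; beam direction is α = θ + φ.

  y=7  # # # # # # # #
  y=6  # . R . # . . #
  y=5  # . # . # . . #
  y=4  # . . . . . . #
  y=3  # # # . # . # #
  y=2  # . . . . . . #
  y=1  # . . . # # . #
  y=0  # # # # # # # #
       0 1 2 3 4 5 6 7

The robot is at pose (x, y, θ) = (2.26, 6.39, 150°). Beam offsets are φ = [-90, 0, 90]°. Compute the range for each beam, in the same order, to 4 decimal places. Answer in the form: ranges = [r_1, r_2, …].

ranges = [0.7044, 1.2200, 0.4503]

beam 1: φ=-90°, α=60°
  dir = (cos 60°, sin 60°) = (0.5000, 0.8660); from cell (2,6)
  next x-line at t=1.4800, next y-line at t=0.7044; Δt_x=2.0000, Δt_y=1.1547
    y: enter (2,7) at t=0.7044 ← occupied
  → r_1 = 0.7044
beam 2: φ=0°, α=150°
  dir = (cos 150°, sin 150°) = (-0.8660, 0.5000); from cell (2,6)
  next x-line at t=0.3002, next y-line at t=1.2200; Δt_x=1.1547, Δt_y=2.0000
    x: enter (1,6) at t=0.3002
    y: enter (1,7) at t=1.2200 ← occupied
  → r_2 = 1.2200
beam 3: φ=90°, α=240°
  dir = (cos 240°, sin 240°) = (-0.5000, -0.8660); from cell (2,6)
  next x-line at t=0.5200, next y-line at t=0.4503; Δt_x=2.0000, Δt_y=1.1547
    y: enter (2,5) at t=0.4503 ← occupied
  → r_3 = 0.4503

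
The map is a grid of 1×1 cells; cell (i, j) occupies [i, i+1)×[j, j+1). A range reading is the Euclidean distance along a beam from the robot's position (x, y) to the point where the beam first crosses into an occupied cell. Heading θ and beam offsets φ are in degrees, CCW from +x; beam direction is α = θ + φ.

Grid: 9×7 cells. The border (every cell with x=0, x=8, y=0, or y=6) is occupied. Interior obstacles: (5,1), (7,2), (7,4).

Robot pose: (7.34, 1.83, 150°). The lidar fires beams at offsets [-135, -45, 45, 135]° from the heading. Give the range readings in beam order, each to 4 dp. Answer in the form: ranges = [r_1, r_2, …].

beam 1: φ=-135°, α=15°
  d=(0.9659,0.2588)  start (7,1)  tX=0.6833 tY=0.6568  stride 1/|dx|=1.0353 1/|dy|=3.8637
    cross y-line → (7,2), t=0.6568 (wall)
  → r_1 = 0.6568
beam 2: φ=-45°, α=105°
  d=(-0.2588,0.9659)  start (7,1)  tX=1.3137 tY=0.1760  stride 1/|dx|=3.8637 1/|dy|=1.0353
    cross y-line → (7,2), t=0.1760 (wall)
  → r_2 = 0.1760
beam 3: φ=45°, α=195°
  d=(-0.9659,-0.2588)  start (7,1)  tX=0.3520 tY=3.2069  stride 1/|dx|=1.0353 1/|dy|=3.8637
    cross x-line → (6,1), t=0.3520
    cross x-line → (5,1), t=1.3873 (wall)
  → r_3 = 1.3873
beam 4: φ=135°, α=285°
  d=(0.2588,-0.9659)  start (7,1)  tX=2.5500 tY=0.8593  stride 1/|dx|=3.8637 1/|dy|=1.0353
    cross y-line → (7,0), t=0.8593 (wall)
  → r_4 = 0.8593

ranges = [0.6568, 0.1760, 1.3873, 0.8593]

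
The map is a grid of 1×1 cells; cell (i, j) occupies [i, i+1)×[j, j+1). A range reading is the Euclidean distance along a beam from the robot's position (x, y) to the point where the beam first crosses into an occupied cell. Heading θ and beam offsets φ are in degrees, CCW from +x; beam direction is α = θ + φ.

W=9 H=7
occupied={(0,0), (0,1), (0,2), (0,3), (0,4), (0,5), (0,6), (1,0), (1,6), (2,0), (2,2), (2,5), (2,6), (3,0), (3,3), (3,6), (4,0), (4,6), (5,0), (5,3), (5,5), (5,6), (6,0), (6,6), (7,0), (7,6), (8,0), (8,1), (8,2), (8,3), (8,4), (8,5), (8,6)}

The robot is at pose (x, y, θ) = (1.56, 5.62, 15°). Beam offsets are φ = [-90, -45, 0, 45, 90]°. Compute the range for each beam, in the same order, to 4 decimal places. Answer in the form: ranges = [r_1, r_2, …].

ranges = [2.7124, 0.5081, 0.4555, 0.4388, 0.3934]

beam 1: φ=-90°, α=285°
  cosα=0.2588 sinα=-0.9659 | (1,5) | tMaxX 1.7000 tMaxY 0.6419 | tΔX 3.8637 tΔY 1.0353
    t=0.6419 [y] (1,4)
    t=1.6771 [y] (1,3)
    t=1.7000 [x] (2,3)
    t=2.7124 [y] (2,2) — stop
  → r_1 = 2.7124
beam 2: φ=-45°, α=330°
  cosα=0.8660 sinα=-0.5000 | (1,5) | tMaxX 0.5081 tMaxY 1.2400 | tΔX 1.1547 tΔY 2.0000
    t=0.5081 [x] (2,5) — stop
  → r_2 = 0.5081
beam 3: φ=0°, α=15°
  cosα=0.9659 sinα=0.2588 | (1,5) | tMaxX 0.4555 tMaxY 1.4682 | tΔX 1.0353 tΔY 3.8637
    t=0.4555 [x] (2,5) — stop
  → r_3 = 0.4555
beam 4: φ=45°, α=60°
  cosα=0.5000 sinα=0.8660 | (1,5) | tMaxX 0.8800 tMaxY 0.4388 | tΔX 2.0000 tΔY 1.1547
    t=0.4388 [y] (1,6) — stop
  → r_4 = 0.4388
beam 5: φ=90°, α=105°
  cosα=-0.2588 sinα=0.9659 | (1,5) | tMaxX 2.1637 tMaxY 0.3934 | tΔX 3.8637 tΔY 1.0353
    t=0.3934 [y] (1,6) — stop
  → r_5 = 0.3934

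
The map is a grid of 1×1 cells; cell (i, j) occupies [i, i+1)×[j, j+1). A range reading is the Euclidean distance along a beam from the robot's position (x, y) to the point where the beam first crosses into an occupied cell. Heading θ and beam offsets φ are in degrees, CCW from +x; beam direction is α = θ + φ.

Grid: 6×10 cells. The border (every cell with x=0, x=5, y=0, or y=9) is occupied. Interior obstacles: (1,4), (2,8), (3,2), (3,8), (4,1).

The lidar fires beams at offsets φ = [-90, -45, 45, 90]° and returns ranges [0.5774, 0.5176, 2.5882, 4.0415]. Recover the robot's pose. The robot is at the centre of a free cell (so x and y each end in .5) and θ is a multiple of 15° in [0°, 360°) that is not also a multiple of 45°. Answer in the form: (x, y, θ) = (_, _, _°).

The pose lattice has 27·16 = 432 candidates. Test each by forward raycasting.
  (3.5, 5.5, 30°): beam 1 = 3.0000 ≠ 0.5774 ✗
  (2.5, 7.5, 255°): beam 1 = 1.5529 ≠ 0.5774 ✗
  (2.5, 3.5, 240°): beam 1 = 1.0000 ≠ 0.5774 ✗
  (2.5, 7.5, 285°): beam 1 = 1.5529 ≠ 0.5774 ✗
  …
  (4.5, 5.5, 60°): r_1=0.5774, r_2=0.5176, r_3=2.5882, r_4=4.0415 — all match ✓
Only this pose fits every beam.

(x, y, θ) = (4.5, 5.5, 60°)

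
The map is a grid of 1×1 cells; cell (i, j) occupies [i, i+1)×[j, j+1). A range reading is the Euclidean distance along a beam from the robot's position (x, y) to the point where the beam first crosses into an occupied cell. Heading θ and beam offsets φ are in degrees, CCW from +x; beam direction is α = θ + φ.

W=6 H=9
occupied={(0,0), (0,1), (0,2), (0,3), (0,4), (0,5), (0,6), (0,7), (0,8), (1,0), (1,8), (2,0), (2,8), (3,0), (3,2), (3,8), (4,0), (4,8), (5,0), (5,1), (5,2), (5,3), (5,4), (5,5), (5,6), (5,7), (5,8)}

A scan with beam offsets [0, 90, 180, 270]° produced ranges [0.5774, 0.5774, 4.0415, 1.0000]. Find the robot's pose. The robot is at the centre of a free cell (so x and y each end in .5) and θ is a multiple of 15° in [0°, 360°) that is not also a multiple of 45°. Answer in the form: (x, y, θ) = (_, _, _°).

Candidates: 27 free-cell centres × 16 headings = 432 poses. Raycast each; keep the one whose scan matches to 4 dp.
  (4.5, 5.5, 75°): beam 1 = 1.9319 ≠ 0.5774 ✗
  (2.5, 1.5, 195°): beam 1 = 1.5529 ≠ 0.5774 ✗
  (4.5, 7.5, 165°): beam 1 = 1.9319 ≠ 0.5774 ✗
  …
  (4.5, 7.5, 30°): r_1=0.5774, r_2=0.5774, r_3=4.0415, r_4=1.0000 — all match ✓
Only this pose fits every beam.

(x, y, θ) = (4.5, 7.5, 30°)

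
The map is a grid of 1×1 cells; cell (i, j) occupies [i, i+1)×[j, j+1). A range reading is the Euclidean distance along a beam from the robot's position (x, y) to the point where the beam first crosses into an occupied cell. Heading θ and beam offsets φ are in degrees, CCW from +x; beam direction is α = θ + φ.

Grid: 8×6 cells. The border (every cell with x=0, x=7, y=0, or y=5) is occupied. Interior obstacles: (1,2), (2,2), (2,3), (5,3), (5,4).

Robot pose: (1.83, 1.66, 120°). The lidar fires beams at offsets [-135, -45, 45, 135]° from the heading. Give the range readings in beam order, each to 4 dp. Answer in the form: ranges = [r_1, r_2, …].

beam 1: φ=-135°, α=345°
  direction (0.9659, -0.2588); cell (1,1); t to first gridline: x 0.1760, y 2.5500 (then +1.0353 / +3.8637)
    (2,1) via x @ 0.1760
    (3,1) via x @ 1.2113
    (4,1) via x @ 2.2465
    (4,0) via y @ 2.5500  # hit
  → r_1 = 2.5500
beam 2: φ=-45°, α=75°
  direction (0.2588, 0.9659); cell (1,1); t to first gridline: x 0.6568, y 0.3520 (then +3.8637 / +1.0353)
    (1,2) via y @ 0.3520  # hit
  → r_2 = 0.3520
beam 3: φ=45°, α=165°
  direction (-0.9659, 0.2588); cell (1,1); t to first gridline: x 0.8593, y 1.3137 (then +1.0353 / +3.8637)
    (0,1) via x @ 0.8593  # hit
  → r_3 = 0.8593
beam 4: φ=135°, α=255°
  direction (-0.2588, -0.9659); cell (1,1); t to first gridline: x 3.2069, y 0.6833 (then +3.8637 / +1.0353)
    (1,0) via y @ 0.6833  # hit
  → r_4 = 0.6833

ranges = [2.5500, 0.3520, 0.8593, 0.6833]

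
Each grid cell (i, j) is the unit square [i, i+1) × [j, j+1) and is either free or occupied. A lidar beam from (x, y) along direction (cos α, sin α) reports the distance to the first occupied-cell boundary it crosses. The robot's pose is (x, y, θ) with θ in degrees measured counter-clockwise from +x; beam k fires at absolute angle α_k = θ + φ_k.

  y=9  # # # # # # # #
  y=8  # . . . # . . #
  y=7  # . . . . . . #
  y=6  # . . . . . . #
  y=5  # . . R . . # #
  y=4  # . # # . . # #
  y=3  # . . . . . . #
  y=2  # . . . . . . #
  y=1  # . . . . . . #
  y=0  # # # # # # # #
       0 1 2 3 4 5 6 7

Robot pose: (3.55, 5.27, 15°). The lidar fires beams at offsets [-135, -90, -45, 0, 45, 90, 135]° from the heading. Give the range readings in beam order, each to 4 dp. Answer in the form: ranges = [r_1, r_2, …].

ranges = [0.3118, 0.2795, 3.9837, 2.5364, 4.3070, 3.8616, 2.9445]

beam 1: φ=-135°, α=240°
  d=(-0.5000,-0.8660)  start (3,5)  tX=1.1000 tY=0.3118  stride 1/|dx|=2.0000 1/|dy|=1.1547
    cross y-line → (3,4), t=0.3118 (wall)
  → r_1 = 0.3118
beam 2: φ=-90°, α=285°
  d=(0.2588,-0.9659)  start (3,5)  tX=1.7387 tY=0.2795  stride 1/|dx|=3.8637 1/|dy|=1.0353
    cross y-line → (3,4), t=0.2795 (wall)
  → r_2 = 0.2795
beam 3: φ=-45°, α=330°
  d=(0.8660,-0.5000)  start (3,5)  tX=0.5196 tY=0.5400  stride 1/|dx|=1.1547 1/|dy|=2.0000
    cross x-line → (4,5), t=0.5196
    cross y-line → (4,4), t=0.5400
    cross x-line → (5,4), t=1.6743
    cross y-line → (5,3), t=2.5400
    cross x-line → (6,3), t=2.8290
    cross x-line → (7,3), t=3.9837 (wall)
  → r_3 = 3.9837
beam 4: φ=0°, α=15°
  d=(0.9659,0.2588)  start (3,5)  tX=0.4659 tY=2.8205  stride 1/|dx|=1.0353 1/|dy|=3.8637
    cross x-line → (4,5), t=0.4659
    cross x-line → (5,5), t=1.5012
    cross x-line → (6,5), t=2.5364 (wall)
  → r_4 = 2.5364
beam 5: φ=45°, α=60°
  d=(0.5000,0.8660)  start (3,5)  tX=0.9000 tY=0.8429  stride 1/|dx|=2.0000 1/|dy|=1.1547
    cross y-line → (3,6), t=0.8429
    cross x-line → (4,6), t=0.9000
    cross y-line → (4,7), t=1.9976
    cross x-line → (5,7), t=2.9000
    cross y-line → (5,8), t=3.1523
    cross y-line → (5,9), t=4.3070 (wall)
  → r_5 = 4.3070
beam 6: φ=90°, α=105°
  d=(-0.2588,0.9659)  start (3,5)  tX=2.1250 tY=0.7558  stride 1/|dx|=3.8637 1/|dy|=1.0353
    cross y-line → (3,6), t=0.7558
    cross y-line → (3,7), t=1.7910
    cross x-line → (2,7), t=2.1250
    cross y-line → (2,8), t=2.8263
    cross y-line → (2,9), t=3.8616 (wall)
  → r_6 = 3.8616
beam 7: φ=135°, α=150°
  d=(-0.8660,0.5000)  start (3,5)  tX=0.6351 tY=1.4600  stride 1/|dx|=1.1547 1/|dy|=2.0000
    cross x-line → (2,5), t=0.6351
    cross y-line → (2,6), t=1.4600
    cross x-line → (1,6), t=1.7898
    cross x-line → (0,6), t=2.9445 (wall)
  → r_7 = 2.9445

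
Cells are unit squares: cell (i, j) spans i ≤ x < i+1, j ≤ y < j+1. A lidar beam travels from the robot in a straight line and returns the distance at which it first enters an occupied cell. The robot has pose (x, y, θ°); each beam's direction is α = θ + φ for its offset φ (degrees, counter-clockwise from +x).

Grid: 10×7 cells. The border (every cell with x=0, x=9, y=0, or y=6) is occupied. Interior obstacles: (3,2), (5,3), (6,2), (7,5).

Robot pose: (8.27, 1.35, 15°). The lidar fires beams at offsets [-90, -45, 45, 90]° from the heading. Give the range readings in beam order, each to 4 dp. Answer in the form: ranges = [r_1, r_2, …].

beam 1: φ=-90°, α=285°
  d=(0.2588,-0.9659)  start (8,1)  tX=2.8205 tY=0.3623  stride 1/|dx|=3.8637 1/|dy|=1.0353
    cross y-line → (8,0), t=0.3623 (wall)
  → r_1 = 0.3623
beam 2: φ=-45°, α=330°
  d=(0.8660,-0.5000)  start (8,1)  tX=0.8429 tY=0.7000  stride 1/|dx|=1.1547 1/|dy|=2.0000
    cross y-line → (8,0), t=0.7000 (wall)
  → r_2 = 0.7000
beam 3: φ=45°, α=60°
  d=(0.5000,0.8660)  start (8,1)  tX=1.4600 tY=0.7506  stride 1/|dx|=2.0000 1/|dy|=1.1547
    cross y-line → (8,2), t=0.7506
    cross x-line → (9,2), t=1.4600 (wall)
  → r_3 = 1.4600
beam 4: φ=90°, α=105°
  d=(-0.2588,0.9659)  start (8,1)  tX=1.0432 tY=0.6729  stride 1/|dx|=3.8637 1/|dy|=1.0353
    cross y-line → (8,2), t=0.6729
    cross x-line → (7,2), t=1.0432
    cross y-line → (7,3), t=1.7082
    cross y-line → (7,4), t=2.7435
    cross y-line → (7,5), t=3.7788 (wall)
  → r_4 = 3.7788

ranges = [0.3623, 0.7000, 1.4600, 3.7788]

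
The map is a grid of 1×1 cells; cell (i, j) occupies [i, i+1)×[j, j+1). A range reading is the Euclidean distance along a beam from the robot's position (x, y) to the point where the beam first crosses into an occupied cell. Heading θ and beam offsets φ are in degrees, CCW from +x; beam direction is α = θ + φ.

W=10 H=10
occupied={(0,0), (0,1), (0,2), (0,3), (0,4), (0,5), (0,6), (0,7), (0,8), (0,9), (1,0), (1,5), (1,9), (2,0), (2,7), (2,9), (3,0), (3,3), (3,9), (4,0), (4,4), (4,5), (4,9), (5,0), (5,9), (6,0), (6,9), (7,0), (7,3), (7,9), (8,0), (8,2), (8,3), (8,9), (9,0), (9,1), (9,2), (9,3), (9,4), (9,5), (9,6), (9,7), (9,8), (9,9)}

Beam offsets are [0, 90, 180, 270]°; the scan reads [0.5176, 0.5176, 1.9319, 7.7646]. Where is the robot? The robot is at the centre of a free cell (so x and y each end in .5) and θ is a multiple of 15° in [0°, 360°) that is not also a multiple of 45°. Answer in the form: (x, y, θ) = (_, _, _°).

Candidates: 56 free-cell centres × 16 headings = 896 poses. Raycast each; keep the one whose scan matches to 4 dp.
  (5.5, 6.5, 285°): beam 1 = 5.6940 ≠ 0.5176 ✗
  (2.5, 5.5, 285°): beam 1 = 1.9319 ≠ 0.5176 ✗
  (7.5, 6.5, 60°): beam 1 = 2.8868 ≠ 0.5176 ✗
  …
  (1.5, 8.5, 75°): r_1=0.5176, r_2=0.5176, r_3=1.9319, r_4=7.7646 — all match ✓
Unique over the lattice → pose = (1.5, 8.5, 75°).

(x, y, θ) = (1.5, 8.5, 75°)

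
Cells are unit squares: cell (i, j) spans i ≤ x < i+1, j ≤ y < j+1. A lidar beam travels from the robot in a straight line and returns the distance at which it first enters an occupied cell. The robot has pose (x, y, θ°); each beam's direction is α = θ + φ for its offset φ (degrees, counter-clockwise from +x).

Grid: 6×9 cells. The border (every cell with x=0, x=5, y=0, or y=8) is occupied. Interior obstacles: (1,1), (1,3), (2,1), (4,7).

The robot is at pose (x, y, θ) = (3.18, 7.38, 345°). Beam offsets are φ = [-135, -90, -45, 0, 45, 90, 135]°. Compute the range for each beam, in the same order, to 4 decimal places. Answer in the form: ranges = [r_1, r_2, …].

beam 1: φ=-135°, α=210°
  dir = (cos 210°, sin 210°) = (-0.8660, -0.5000); from cell (3,7)
  next x-line at t=0.2078, next y-line at t=0.7600; Δt_x=1.1547, Δt_y=2.0000
    x: enter (2,7) at t=0.2078
    y: enter (2,6) at t=0.7600
    x: enter (1,6) at t=1.3625
    x: enter (0,6) at t=2.5172 ← occupied
  → r_1 = 2.5172
beam 2: φ=-90°, α=255°
  dir = (cos 255°, sin 255°) = (-0.2588, -0.9659); from cell (3,7)
  next x-line at t=0.6955, next y-line at t=0.3934; Δt_x=3.8637, Δt_y=1.0353
    y: enter (3,6) at t=0.3934
    x: enter (2,6) at t=0.6955
    y: enter (2,5) at t=1.4287
    y: enter (2,4) at t=2.4640
    y: enter (2,3) at t=3.4992
    y: enter (2,2) at t=4.5345
    x: enter (1,2) at t=4.5592
    y: enter (1,1) at t=5.5698 ← occupied
  → r_2 = 5.5698
beam 3: φ=-45°, α=300°
  dir = (cos 300°, sin 300°) = (0.5000, -0.8660); from cell (3,7)
  next x-line at t=1.6400, next y-line at t=0.4388; Δt_x=2.0000, Δt_y=1.1547
    y: enter (3,6) at t=0.4388
    y: enter (3,5) at t=1.5935
    x: enter (4,5) at t=1.6400
    y: enter (4,4) at t=2.7482
    x: enter (5,4) at t=3.6400 ← occupied
  → r_3 = 3.6400
beam 4: φ=0°, α=345°
  dir = (cos 345°, sin 345°) = (0.9659, -0.2588); from cell (3,7)
  next x-line at t=0.8489, next y-line at t=1.4682; Δt_x=1.0353, Δt_y=3.8637
    x: enter (4,7) at t=0.8489 ← occupied
  → r_4 = 0.8489
beam 5: φ=45°, α=30°
  dir = (cos 30°, sin 30°) = (0.8660, 0.5000); from cell (3,7)
  next x-line at t=0.9469, next y-line at t=1.2400; Δt_x=1.1547, Δt_y=2.0000
    x: enter (4,7) at t=0.9469 ← occupied
  → r_5 = 0.9469
beam 6: φ=90°, α=75°
  dir = (cos 75°, sin 75°) = (0.2588, 0.9659); from cell (3,7)
  next x-line at t=3.1682, next y-line at t=0.6419; Δt_x=3.8637, Δt_y=1.0353
    y: enter (3,8) at t=0.6419 ← occupied
  → r_6 = 0.6419
beam 7: φ=135°, α=120°
  dir = (cos 120°, sin 120°) = (-0.5000, 0.8660); from cell (3,7)
  next x-line at t=0.3600, next y-line at t=0.7159; Δt_x=2.0000, Δt_y=1.1547
    x: enter (2,7) at t=0.3600
    y: enter (2,8) at t=0.7159 ← occupied
  → r_7 = 0.7159

ranges = [2.5172, 5.5698, 3.6400, 0.8489, 0.9469, 0.6419, 0.7159]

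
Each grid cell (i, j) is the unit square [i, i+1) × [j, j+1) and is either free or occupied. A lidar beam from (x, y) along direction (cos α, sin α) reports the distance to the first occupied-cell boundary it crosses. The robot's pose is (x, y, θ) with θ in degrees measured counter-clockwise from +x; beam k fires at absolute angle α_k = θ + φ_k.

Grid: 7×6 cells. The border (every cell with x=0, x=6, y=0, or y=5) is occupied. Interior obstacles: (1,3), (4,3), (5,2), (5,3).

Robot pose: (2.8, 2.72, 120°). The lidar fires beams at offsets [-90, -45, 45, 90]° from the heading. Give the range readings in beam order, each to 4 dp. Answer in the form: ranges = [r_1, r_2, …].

beam 1: φ=-90°, α=30°
  dir = (cos 30°, sin 30°) = (0.8660, 0.5000); from cell (2,2)
  next x-line at t=0.2309, next y-line at t=0.5600; Δt_x=1.1547, Δt_y=2.0000
    x: enter (3,2) at t=0.2309
    y: enter (3,3) at t=0.5600
    x: enter (4,3) at t=1.3856 ← occupied
  → r_1 = 1.3856
beam 2: φ=-45°, α=75°
  dir = (cos 75°, sin 75°) = (0.2588, 0.9659); from cell (2,2)
  next x-line at t=0.7727, next y-line at t=0.2899; Δt_x=3.8637, Δt_y=1.0353
    y: enter (2,3) at t=0.2899
    x: enter (3,3) at t=0.7727
    y: enter (3,4) at t=1.3252
    y: enter (3,5) at t=2.3604 ← occupied
  → r_2 = 2.3604
beam 3: φ=45°, α=165°
  dir = (cos 165°, sin 165°) = (-0.9659, 0.2588); from cell (2,2)
  next x-line at t=0.8282, next y-line at t=1.0818; Δt_x=1.0353, Δt_y=3.8637
    x: enter (1,2) at t=0.8282
    y: enter (1,3) at t=1.0818 ← occupied
  → r_3 = 1.0818
beam 4: φ=90°, α=210°
  dir = (cos 210°, sin 210°) = (-0.8660, -0.5000); from cell (2,2)
  next x-line at t=0.9238, next y-line at t=1.4400; Δt_x=1.1547, Δt_y=2.0000
    x: enter (1,2) at t=0.9238
    y: enter (1,1) at t=1.4400
    x: enter (0,1) at t=2.0785 ← occupied
  → r_4 = 2.0785

ranges = [1.3856, 2.3604, 1.0818, 2.0785]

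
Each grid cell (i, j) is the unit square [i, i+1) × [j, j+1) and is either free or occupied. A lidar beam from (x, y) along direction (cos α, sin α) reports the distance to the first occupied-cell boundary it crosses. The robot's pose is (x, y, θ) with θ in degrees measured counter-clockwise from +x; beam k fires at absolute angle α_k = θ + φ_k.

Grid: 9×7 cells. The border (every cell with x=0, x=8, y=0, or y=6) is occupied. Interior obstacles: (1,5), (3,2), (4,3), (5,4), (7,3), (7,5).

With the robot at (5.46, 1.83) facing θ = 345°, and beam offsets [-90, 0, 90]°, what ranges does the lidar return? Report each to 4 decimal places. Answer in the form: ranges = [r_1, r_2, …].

ranges = [0.8593, 2.6296, 4.3171]

beam 1: φ=-90°, α=255°
  dir = (cos 255°, sin 255°) = (-0.2588, -0.9659); from cell (5,1)
  next x-line at t=1.7773, next y-line at t=0.8593; Δt_x=3.8637, Δt_y=1.0353
    y: enter (5,0) at t=0.8593 ← occupied
  → r_1 = 0.8593
beam 2: φ=0°, α=345°
  dir = (cos 345°, sin 345°) = (0.9659, -0.2588); from cell (5,1)
  next x-line at t=0.5590, next y-line at t=3.2069; Δt_x=1.0353, Δt_y=3.8637
    x: enter (6,1) at t=0.5590
    x: enter (7,1) at t=1.5943
    x: enter (8,1) at t=2.6296 ← occupied
  → r_2 = 2.6296
beam 3: φ=90°, α=75°
  dir = (cos 75°, sin 75°) = (0.2588, 0.9659); from cell (5,1)
  next x-line at t=2.0864, next y-line at t=0.1760; Δt_x=3.8637, Δt_y=1.0353
    y: enter (5,2) at t=0.1760
    y: enter (5,3) at t=1.2113
    x: enter (6,3) at t=2.0864
    y: enter (6,4) at t=2.2465
    y: enter (6,5) at t=3.2818
    y: enter (6,6) at t=4.3171 ← occupied
  → r_3 = 4.3171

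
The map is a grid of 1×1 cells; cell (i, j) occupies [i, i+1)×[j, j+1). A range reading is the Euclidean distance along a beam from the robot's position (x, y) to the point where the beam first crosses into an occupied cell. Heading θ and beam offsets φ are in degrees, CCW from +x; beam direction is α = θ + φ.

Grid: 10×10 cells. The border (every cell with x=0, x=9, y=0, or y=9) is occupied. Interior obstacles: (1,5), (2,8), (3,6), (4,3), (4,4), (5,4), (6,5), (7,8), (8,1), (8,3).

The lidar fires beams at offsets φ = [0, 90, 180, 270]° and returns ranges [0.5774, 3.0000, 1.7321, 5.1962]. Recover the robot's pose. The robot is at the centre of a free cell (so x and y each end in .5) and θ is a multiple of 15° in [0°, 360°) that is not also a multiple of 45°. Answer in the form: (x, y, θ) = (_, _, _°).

(x, y, θ) = (4.5, 2.5, 120°)

The pose lattice has 54·16 = 864 candidates. Test each by forward raycasting.
  (5.5, 5.5, 195°): beam 1 = 4.6587 ≠ 0.5774 ✗
  (6.5, 3.5, 195°): beam 1 = 1.5529 ≠ 0.5774 ✗
  (5.5, 3.5, 75°): beam 1 = 0.5176 ≠ 0.5774 ✗
  …
  (4.5, 2.5, 120°): r_1=0.5774, r_2=3.0000, r_3=1.7321, r_4=5.1962 — all match ✓
No second candidate reproduces the full scan.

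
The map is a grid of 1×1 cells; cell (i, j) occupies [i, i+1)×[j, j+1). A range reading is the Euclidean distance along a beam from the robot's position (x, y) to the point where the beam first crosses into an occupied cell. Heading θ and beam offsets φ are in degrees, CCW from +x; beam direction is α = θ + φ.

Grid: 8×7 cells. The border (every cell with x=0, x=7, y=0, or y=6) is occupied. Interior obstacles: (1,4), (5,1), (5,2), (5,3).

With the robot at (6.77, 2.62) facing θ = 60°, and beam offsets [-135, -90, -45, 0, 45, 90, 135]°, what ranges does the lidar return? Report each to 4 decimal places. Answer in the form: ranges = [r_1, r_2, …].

beam 1: φ=-135°, α=285°
  cosα=0.2588 sinα=-0.9659 | (6,2) | tMaxX 0.8887 tMaxY 0.6419 | tΔX 3.8637 tΔY 1.0353
    t=0.6419 [y] (6,1)
    t=0.8887 [x] (7,1) — stop
  → r_1 = 0.8887
beam 2: φ=-90°, α=330°
  cosα=0.8660 sinα=-0.5000 | (6,2) | tMaxX 0.2656 tMaxY 1.2400 | tΔX 1.1547 tΔY 2.0000
    t=0.2656 [x] (7,2) — stop
  → r_2 = 0.2656
beam 3: φ=-45°, α=15°
  cosα=0.9659 sinα=0.2588 | (6,2) | tMaxX 0.2381 tMaxY 1.4682 | tΔX 1.0353 tΔY 3.8637
    t=0.2381 [x] (7,2) — stop
  → r_3 = 0.2381
beam 4: φ=0°, α=60°
  cosα=0.5000 sinα=0.8660 | (6,2) | tMaxX 0.4600 tMaxY 0.4388 | tΔX 2.0000 tΔY 1.1547
    t=0.4388 [y] (6,3)
    t=0.4600 [x] (7,3) — stop
  → r_4 = 0.4600
beam 5: φ=45°, α=105°
  cosα=-0.2588 sinα=0.9659 | (6,2) | tMaxX 2.9751 tMaxY 0.3934 | tΔX 3.8637 tΔY 1.0353
    t=0.3934 [y] (6,3)
    t=1.4287 [y] (6,4)
    t=2.4640 [y] (6,5)
    t=2.9751 [x] (5,5)
    t=3.4992 [y] (5,6) — stop
  → r_5 = 3.4992
beam 6: φ=90°, α=150°
  cosα=-0.8660 sinα=0.5000 | (6,2) | tMaxX 0.8891 tMaxY 0.7600 | tΔX 1.1547 tΔY 2.0000
    t=0.7600 [y] (6,3)
    t=0.8891 [x] (5,3) — stop
  → r_6 = 0.8891
beam 7: φ=135°, α=195°
  cosα=-0.9659 sinα=-0.2588 | (6,2) | tMaxX 0.7972 tMaxY 2.3955 | tΔX 1.0353 tΔY 3.8637
    t=0.7972 [x] (5,2) — stop
  → r_7 = 0.7972

ranges = [0.8887, 0.2656, 0.2381, 0.4600, 3.4992, 0.8891, 0.7972]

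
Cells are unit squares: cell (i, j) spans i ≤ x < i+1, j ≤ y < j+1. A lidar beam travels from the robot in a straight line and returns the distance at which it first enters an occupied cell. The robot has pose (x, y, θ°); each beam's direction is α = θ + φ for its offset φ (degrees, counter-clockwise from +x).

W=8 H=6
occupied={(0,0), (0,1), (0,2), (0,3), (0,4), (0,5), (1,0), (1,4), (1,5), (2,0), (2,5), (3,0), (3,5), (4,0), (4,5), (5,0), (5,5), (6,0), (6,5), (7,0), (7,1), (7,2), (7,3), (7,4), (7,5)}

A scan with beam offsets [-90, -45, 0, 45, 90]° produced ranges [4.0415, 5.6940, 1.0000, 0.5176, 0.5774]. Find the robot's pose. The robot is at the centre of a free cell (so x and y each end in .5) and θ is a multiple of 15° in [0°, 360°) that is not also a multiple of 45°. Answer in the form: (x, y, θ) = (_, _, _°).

The pose lattice has 23·16 = 368 candidates. Test each by forward raycasting.
  (2.5, 3.5, 15°): beam 1 = 2.5882 ≠ 4.0415 ✗
  (5.5, 1.5, 105°): beam 1 = 1.5529 ≠ 4.0415 ✗
  (5.5, 2.5, 60°): beam 1 = 1.7321 ≠ 4.0415 ✗
  (6.5, 2.5, 165°): beam 1 = 1.9319 ≠ 4.0415 ✗
  (1.5, 2.5, 285°): beam 1 = 0.5176 ≠ 4.0415 ✗
  …
  (6.5, 1.5, 210°): r_1=4.0415, r_2=5.6940, r_3=1.0000, r_4=0.5176, r_5=0.5774 — all match ✓
Only this pose fits every beam.

(x, y, θ) = (6.5, 1.5, 210°)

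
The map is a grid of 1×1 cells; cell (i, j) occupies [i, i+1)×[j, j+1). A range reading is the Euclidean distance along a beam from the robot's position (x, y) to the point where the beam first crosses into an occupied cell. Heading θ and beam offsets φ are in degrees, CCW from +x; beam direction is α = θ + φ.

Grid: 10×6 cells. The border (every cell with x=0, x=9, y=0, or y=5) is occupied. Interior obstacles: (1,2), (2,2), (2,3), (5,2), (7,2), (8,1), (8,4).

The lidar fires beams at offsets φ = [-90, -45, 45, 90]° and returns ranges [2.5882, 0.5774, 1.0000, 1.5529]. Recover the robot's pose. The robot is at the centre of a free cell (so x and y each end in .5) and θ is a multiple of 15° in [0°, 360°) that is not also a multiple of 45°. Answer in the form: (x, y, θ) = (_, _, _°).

(x, y, θ) = (2.5, 1.5, 105°)

Candidates: 25 free-cell centres × 16 headings = 400 poses. Raycast each; keep the one whose scan matches to 4 dp.
  (2.5, 1.5, 255°): beam 1 = 1.5529 ≠ 2.5882 ✗
  (4.5, 3.5, 240°): beam 1 = 3.0000 ≠ 2.5882 ✗
  (6.5, 4.5, 15°): beam 1 = 1.9319 ≠ 2.5882 ✗
  (7.5, 3.5, 75°): beam 1 = 1.5529 ≠ 2.5882 ✗
  …
  (2.5, 1.5, 105°): r_1=2.5882, r_2=0.5774, r_3=1.0000, r_4=1.5529 — all match ✓
Only this pose fits every beam.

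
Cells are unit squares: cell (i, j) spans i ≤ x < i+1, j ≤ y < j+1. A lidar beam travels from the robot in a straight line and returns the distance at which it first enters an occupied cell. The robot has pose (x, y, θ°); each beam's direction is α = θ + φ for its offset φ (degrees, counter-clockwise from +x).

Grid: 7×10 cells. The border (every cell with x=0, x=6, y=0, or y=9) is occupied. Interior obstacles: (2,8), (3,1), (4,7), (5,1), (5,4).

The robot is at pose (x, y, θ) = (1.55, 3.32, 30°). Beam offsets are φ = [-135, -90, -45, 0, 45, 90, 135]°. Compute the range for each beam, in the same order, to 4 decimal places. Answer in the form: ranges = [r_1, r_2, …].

beam 1: φ=-135°, α=255°
  direction (-0.2588, -0.9659); cell (1,3); t to first gridline: x 2.1250, y 0.3313 (then +3.8637 / +1.0353)
    (1,2) via y @ 0.3313
    (1,1) via y @ 1.3666
    (0,1) via x @ 2.1250  # hit
  → r_1 = 2.1250
beam 2: φ=-90°, α=300°
  direction (0.5000, -0.8660); cell (1,3); t to first gridline: x 0.9000, y 0.3695 (then +2.0000 / +1.1547)
    (1,2) via y @ 0.3695
    (2,2) via x @ 0.9000
    (2,1) via y @ 1.5242
    (2,0) via y @ 2.6789  # hit
  → r_2 = 2.6789
beam 3: φ=-45°, α=345°
  direction (0.9659, -0.2588); cell (1,3); t to first gridline: x 0.4659, y 1.2364 (then +1.0353 / +3.8637)
    (2,3) via x @ 0.4659
    (2,2) via y @ 1.2364
    (3,2) via x @ 1.5012
    (4,2) via x @ 2.5364
    (5,2) via x @ 3.5717
    (6,2) via x @ 4.6070  # hit
  → r_3 = 4.6070
beam 4: φ=0°, α=30°
  direction (0.8660, 0.5000); cell (1,3); t to first gridline: x 0.5196, y 1.3600 (then +1.1547 / +2.0000)
    (2,3) via x @ 0.5196
    (2,4) via y @ 1.3600
    (3,4) via x @ 1.6743
    (4,4) via x @ 2.8290
    (4,5) via y @ 3.3600
    (5,5) via x @ 3.9837
    (6,5) via x @ 5.1384  # hit
  → r_4 = 5.1384
beam 5: φ=45°, α=75°
  direction (0.2588, 0.9659); cell (1,3); t to first gridline: x 1.7387, y 0.7040 (then +3.8637 / +1.0353)
    (1,4) via y @ 0.7040
    (2,4) via x @ 1.7387
    (2,5) via y @ 1.7393
    (2,6) via y @ 2.7745
    (2,7) via y @ 3.8098
    (2,8) via y @ 4.8451  # hit
  → r_5 = 4.8451
beam 6: φ=90°, α=120°
  direction (-0.5000, 0.8660); cell (1,3); t to first gridline: x 1.1000, y 0.7852 (then +2.0000 / +1.1547)
    (1,4) via y @ 0.7852
    (0,4) via x @ 1.1000  # hit
  → r_6 = 1.1000
beam 7: φ=135°, α=165°
  direction (-0.9659, 0.2588); cell (1,3); t to first gridline: x 0.5694, y 2.6273 (then +1.0353 / +3.8637)
    (0,3) via x @ 0.5694  # hit
  → r_7 = 0.5694

ranges = [2.1250, 2.6789, 4.6070, 5.1384, 4.8451, 1.1000, 0.5694]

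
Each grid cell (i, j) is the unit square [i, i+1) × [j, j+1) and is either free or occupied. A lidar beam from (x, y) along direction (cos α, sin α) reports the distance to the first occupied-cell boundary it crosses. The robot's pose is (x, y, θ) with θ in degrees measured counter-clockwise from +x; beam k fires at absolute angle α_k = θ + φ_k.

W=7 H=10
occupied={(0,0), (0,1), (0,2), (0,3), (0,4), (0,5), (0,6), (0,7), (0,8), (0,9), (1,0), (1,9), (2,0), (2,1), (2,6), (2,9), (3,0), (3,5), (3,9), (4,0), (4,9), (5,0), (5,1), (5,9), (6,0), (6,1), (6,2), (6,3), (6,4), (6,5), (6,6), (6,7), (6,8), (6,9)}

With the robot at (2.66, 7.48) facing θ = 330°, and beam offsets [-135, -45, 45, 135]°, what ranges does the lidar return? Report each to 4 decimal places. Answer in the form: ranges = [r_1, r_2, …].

beam 1: φ=-135°, α=195°
  d=(-0.9659,-0.2588)  start (2,7)  tX=0.6833 tY=1.8546  stride 1/|dx|=1.0353 1/|dy|=3.8637
    cross x-line → (1,7), t=0.6833
    cross x-line → (0,7), t=1.7186 (wall)
  → r_1 = 1.7186
beam 2: φ=-45°, α=285°
  d=(0.2588,-0.9659)  start (2,7)  tX=1.3137 tY=0.4969  stride 1/|dx|=3.8637 1/|dy|=1.0353
    cross y-line → (2,6), t=0.4969 (wall)
  → r_2 = 0.4969
beam 3: φ=45°, α=15°
  d=(0.9659,0.2588)  start (2,7)  tX=0.3520 tY=2.0091  stride 1/|dx|=1.0353 1/|dy|=3.8637
    cross x-line → (3,7), t=0.3520
    cross x-line → (4,7), t=1.3873
    cross y-line → (4,8), t=2.0091
    cross x-line → (5,8), t=2.4225
    cross x-line → (6,8), t=3.4578 (wall)
  → r_3 = 3.4578
beam 4: φ=135°, α=105°
  d=(-0.2588,0.9659)  start (2,7)  tX=2.5500 tY=0.5383  stride 1/|dx|=3.8637 1/|dy|=1.0353
    cross y-line → (2,8), t=0.5383
    cross y-line → (2,9), t=1.5736 (wall)
  → r_4 = 1.5736

ranges = [1.7186, 0.4969, 3.4578, 1.5736]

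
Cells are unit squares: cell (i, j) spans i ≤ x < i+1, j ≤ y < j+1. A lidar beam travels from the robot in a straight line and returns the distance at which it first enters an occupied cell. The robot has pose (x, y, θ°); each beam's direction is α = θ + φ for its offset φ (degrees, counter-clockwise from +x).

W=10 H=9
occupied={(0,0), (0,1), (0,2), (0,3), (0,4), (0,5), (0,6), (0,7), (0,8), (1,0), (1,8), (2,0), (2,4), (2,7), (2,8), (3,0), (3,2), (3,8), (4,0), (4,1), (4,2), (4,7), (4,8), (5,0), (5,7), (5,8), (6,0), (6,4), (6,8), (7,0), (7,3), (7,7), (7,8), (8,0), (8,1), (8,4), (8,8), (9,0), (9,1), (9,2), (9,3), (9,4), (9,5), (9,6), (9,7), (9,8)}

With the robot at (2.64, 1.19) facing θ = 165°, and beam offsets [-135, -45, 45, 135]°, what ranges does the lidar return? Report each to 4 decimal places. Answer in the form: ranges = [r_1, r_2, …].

beam 1: φ=-135°, α=30°
  d=(0.8660,0.5000)  start (2,1)  tX=0.4157 tY=1.6200  stride 1/|dx|=1.1547 1/|dy|=2.0000
    cross x-line → (3,1), t=0.4157
    cross x-line → (4,1), t=1.5704 (wall)
  → r_1 = 1.5704
beam 2: φ=-45°, α=120°
  d=(-0.5000,0.8660)  start (2,1)  tX=1.2800 tY=0.9353  stride 1/|dx|=2.0000 1/|dy|=1.1547
    cross y-line → (2,2), t=0.9353
    cross x-line → (1,2), t=1.2800
    cross y-line → (1,3), t=2.0900
    cross y-line → (1,4), t=3.2447
    cross x-line → (0,4), t=3.2800 (wall)
  → r_2 = 3.2800
beam 3: φ=45°, α=210°
  d=(-0.8660,-0.5000)  start (2,1)  tX=0.7390 tY=0.3800  stride 1/|dx|=1.1547 1/|dy|=2.0000
    cross y-line → (2,0), t=0.3800 (wall)
  → r_3 = 0.3800
beam 4: φ=135°, α=300°
  d=(0.5000,-0.8660)  start (2,1)  tX=0.7200 tY=0.2194  stride 1/|dx|=2.0000 1/|dy|=1.1547
    cross y-line → (2,0), t=0.2194 (wall)
  → r_4 = 0.2194

ranges = [1.5704, 3.2800, 0.3800, 0.2194]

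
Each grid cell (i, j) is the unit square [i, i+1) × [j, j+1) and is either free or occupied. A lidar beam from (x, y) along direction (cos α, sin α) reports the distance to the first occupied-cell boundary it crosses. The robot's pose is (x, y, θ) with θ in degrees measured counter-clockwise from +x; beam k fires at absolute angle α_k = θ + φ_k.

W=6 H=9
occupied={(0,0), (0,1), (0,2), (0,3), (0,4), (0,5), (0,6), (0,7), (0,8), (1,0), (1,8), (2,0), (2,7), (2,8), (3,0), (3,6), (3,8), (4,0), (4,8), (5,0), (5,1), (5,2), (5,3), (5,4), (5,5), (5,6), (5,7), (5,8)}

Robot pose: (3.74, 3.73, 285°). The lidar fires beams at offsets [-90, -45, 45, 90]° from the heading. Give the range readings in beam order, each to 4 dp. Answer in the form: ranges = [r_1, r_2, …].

beam 1: φ=-90°, α=195°
  direction (-0.9659, -0.2588); cell (3,3); t to first gridline: x 0.7661, y 2.8205 (then +1.0353 / +3.8637)
    (2,3) via x @ 0.7661
    (1,3) via x @ 1.8014
    (1,2) via y @ 2.8205
    (0,2) via x @ 2.8367  # hit
  → r_1 = 2.8367
beam 2: φ=-45°, α=240°
  direction (-0.5000, -0.8660); cell (3,3); t to first gridline: x 1.4800, y 0.8429 (then +2.0000 / +1.1547)
    (3,2) via y @ 0.8429
    (2,2) via x @ 1.4800
    (2,1) via y @ 1.9976
    (2,0) via y @ 3.1523  # hit
  → r_2 = 3.1523
beam 3: φ=45°, α=330°
  direction (0.8660, -0.5000); cell (3,3); t to first gridline: x 0.3002, y 1.4600 (then +1.1547 / +2.0000)
    (4,3) via x @ 0.3002
    (5,3) via x @ 1.4549  # hit
  → r_3 = 1.4549
beam 4: φ=90°, α=15°
  direction (0.9659, 0.2588); cell (3,3); t to first gridline: x 0.2692, y 1.0432 (then +1.0353 / +3.8637)
    (4,3) via x @ 0.2692
    (4,4) via y @ 1.0432
    (5,4) via x @ 1.3044  # hit
  → r_4 = 1.3044

ranges = [2.8367, 3.1523, 1.4549, 1.3044]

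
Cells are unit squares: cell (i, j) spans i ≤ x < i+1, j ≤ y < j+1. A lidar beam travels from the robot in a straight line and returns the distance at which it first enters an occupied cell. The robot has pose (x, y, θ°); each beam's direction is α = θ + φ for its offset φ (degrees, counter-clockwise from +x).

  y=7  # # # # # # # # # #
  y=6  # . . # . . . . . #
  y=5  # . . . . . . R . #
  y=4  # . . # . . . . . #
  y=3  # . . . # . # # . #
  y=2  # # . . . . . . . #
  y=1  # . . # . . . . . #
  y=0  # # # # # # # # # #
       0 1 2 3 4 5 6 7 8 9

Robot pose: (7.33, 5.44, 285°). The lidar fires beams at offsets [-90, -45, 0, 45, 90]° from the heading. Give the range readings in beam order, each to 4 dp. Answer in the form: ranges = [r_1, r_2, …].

ranges = [3.4475, 1.6628, 1.4908, 1.9283, 1.7289]

beam 1: φ=-90°, α=195°
  d=(-0.9659,-0.2588)  start (7,5)  tX=0.3416 tY=1.7000  stride 1/|dx|=1.0353 1/|dy|=3.8637
    cross x-line → (6,5), t=0.3416
    cross x-line → (5,5), t=1.3769
    cross y-line → (5,4), t=1.7000
    cross x-line → (4,4), t=2.4122
    cross x-line → (3,4), t=3.4475 (wall)
  → r_1 = 3.4475
beam 2: φ=-45°, α=240°
  d=(-0.5000,-0.8660)  start (7,5)  tX=0.6600 tY=0.5081  stride 1/|dx|=2.0000 1/|dy|=1.1547
    cross y-line → (7,4), t=0.5081
    cross x-line → (6,4), t=0.6600
    cross y-line → (6,3), t=1.6628 (wall)
  → r_2 = 1.6628
beam 3: φ=0°, α=285°
  d=(0.2588,-0.9659)  start (7,5)  tX=2.5887 tY=0.4555  stride 1/|dx|=3.8637 1/|dy|=1.0353
    cross y-line → (7,4), t=0.4555
    cross y-line → (7,3), t=1.4908 (wall)
  → r_3 = 1.4908
beam 4: φ=45°, α=330°
  d=(0.8660,-0.5000)  start (7,5)  tX=0.7736 tY=0.8800  stride 1/|dx|=1.1547 1/|dy|=2.0000
    cross x-line → (8,5), t=0.7736
    cross y-line → (8,4), t=0.8800
    cross x-line → (9,4), t=1.9283 (wall)
  → r_4 = 1.9283
beam 5: φ=90°, α=15°
  d=(0.9659,0.2588)  start (7,5)  tX=0.6936 tY=2.1637  stride 1/|dx|=1.0353 1/|dy|=3.8637
    cross x-line → (8,5), t=0.6936
    cross x-line → (9,5), t=1.7289 (wall)
  → r_5 = 1.7289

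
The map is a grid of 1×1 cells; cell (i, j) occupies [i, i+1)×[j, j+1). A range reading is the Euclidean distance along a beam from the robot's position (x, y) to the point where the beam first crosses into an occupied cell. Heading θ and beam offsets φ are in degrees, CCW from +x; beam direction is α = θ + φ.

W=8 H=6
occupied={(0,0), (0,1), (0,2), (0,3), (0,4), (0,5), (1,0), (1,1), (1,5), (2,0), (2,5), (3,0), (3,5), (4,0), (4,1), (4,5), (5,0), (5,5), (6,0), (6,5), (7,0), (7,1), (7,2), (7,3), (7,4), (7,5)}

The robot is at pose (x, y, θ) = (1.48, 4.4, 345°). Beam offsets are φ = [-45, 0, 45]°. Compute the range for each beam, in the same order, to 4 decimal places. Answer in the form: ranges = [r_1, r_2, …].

ranges = [3.9260, 5.7147, 1.2000]

beam 1: φ=-45°, α=300°
  d=(0.5000,-0.8660)  start (1,4)  tX=1.0400 tY=0.4619  stride 1/|dx|=2.0000 1/|dy|=1.1547
    cross y-line → (1,3), t=0.4619
    cross x-line → (2,3), t=1.0400
    cross y-line → (2,2), t=1.6166
    cross y-line → (2,1), t=2.7713
    cross x-line → (3,1), t=3.0400
    cross y-line → (3,0), t=3.9260 (wall)
  → r_1 = 3.9260
beam 2: φ=0°, α=345°
  d=(0.9659,-0.2588)  start (1,4)  tX=0.5383 tY=1.5455  stride 1/|dx|=1.0353 1/|dy|=3.8637
    cross x-line → (2,4), t=0.5383
    cross y-line → (2,3), t=1.5455
    cross x-line → (3,3), t=1.5736
    cross x-line → (4,3), t=2.6089
    cross x-line → (5,3), t=3.6442
    cross x-line → (6,3), t=4.6794
    cross y-line → (6,2), t=5.4092
    cross x-line → (7,2), t=5.7147 (wall)
  → r_2 = 5.7147
beam 3: φ=45°, α=30°
  d=(0.8660,0.5000)  start (1,4)  tX=0.6004 tY=1.2000  stride 1/|dx|=1.1547 1/|dy|=2.0000
    cross x-line → (2,4), t=0.6004
    cross y-line → (2,5), t=1.2000 (wall)
  → r_3 = 1.2000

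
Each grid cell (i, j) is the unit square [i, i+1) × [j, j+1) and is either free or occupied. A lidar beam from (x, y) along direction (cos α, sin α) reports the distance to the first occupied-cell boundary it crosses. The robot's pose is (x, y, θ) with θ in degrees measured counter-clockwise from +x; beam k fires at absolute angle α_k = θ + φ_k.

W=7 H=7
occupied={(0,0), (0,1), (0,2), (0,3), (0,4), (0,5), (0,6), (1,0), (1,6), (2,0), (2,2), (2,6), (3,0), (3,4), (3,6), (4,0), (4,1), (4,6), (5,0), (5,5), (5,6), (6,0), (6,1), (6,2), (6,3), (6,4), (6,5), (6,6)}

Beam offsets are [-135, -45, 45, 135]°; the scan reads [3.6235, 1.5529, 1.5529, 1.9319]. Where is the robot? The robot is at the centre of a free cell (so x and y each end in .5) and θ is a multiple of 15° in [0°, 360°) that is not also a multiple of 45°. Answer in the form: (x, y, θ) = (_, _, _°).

(x, y, θ) = (4.5, 3.5, 300°)

Enumerate (i+0.5, j+0.5, θ) over the 21 free cells and 16 admissible headings. For each, cast all 4 beams and compare to the given ranges.
  (4.5, 5.5, 285°): beam 1 = 1.0000 ≠ 3.6235 ✗
  (3.5, 5.5, 345°): beam 1 = 2.8868 ≠ 3.6235 ✗
  (4.5, 4.5, 210°): beam 1 = 1.5529 ≠ 3.6235 ✗
  (4.5, 3.5, 75°): beam 1 = 2.8868 ≠ 3.6235 ✗
  (3.5, 5.5, 120°): beam 1 = 1.5529 ≠ 3.6235 ✗
  …
  (4.5, 3.5, 300°): r_1=3.6235, r_2=1.5529, r_3=1.5529, r_4=1.9319 — all match ✓
Unique over the lattice → pose = (4.5, 3.5, 300°).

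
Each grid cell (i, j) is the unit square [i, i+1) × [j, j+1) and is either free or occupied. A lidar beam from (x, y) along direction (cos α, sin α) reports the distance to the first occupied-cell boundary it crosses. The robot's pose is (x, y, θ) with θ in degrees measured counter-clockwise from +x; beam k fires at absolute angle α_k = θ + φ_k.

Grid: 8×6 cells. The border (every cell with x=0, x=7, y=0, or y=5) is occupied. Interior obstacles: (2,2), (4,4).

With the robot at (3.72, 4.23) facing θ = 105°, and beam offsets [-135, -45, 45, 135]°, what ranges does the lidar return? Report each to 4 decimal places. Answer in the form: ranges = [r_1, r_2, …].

beam 1: φ=-135°, α=330°
  d=(0.8660,-0.5000)  start (3,4)  tX=0.3233 tY=0.4600  stride 1/|dx|=1.1547 1/|dy|=2.0000
    cross x-line → (4,4), t=0.3233 (wall)
  → r_1 = 0.3233
beam 2: φ=-45°, α=60°
  d=(0.5000,0.8660)  start (3,4)  tX=0.5600 tY=0.8891  stride 1/|dx|=2.0000 1/|dy|=1.1547
    cross x-line → (4,4), t=0.5600 (wall)
  → r_2 = 0.5600
beam 3: φ=45°, α=150°
  d=(-0.8660,0.5000)  start (3,4)  tX=0.8314 tY=1.5400  stride 1/|dx|=1.1547 1/|dy|=2.0000
    cross x-line → (2,4), t=0.8314
    cross y-line → (2,5), t=1.5400 (wall)
  → r_3 = 1.5400
beam 4: φ=135°, α=240°
  d=(-0.5000,-0.8660)  start (3,4)  tX=1.4400 tY=0.2656  stride 1/|dx|=2.0000 1/|dy|=1.1547
    cross y-line → (3,3), t=0.2656
    cross y-line → (3,2), t=1.4203
    cross x-line → (2,2), t=1.4400 (wall)
  → r_4 = 1.4400

ranges = [0.3233, 0.5600, 1.5400, 1.4400]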